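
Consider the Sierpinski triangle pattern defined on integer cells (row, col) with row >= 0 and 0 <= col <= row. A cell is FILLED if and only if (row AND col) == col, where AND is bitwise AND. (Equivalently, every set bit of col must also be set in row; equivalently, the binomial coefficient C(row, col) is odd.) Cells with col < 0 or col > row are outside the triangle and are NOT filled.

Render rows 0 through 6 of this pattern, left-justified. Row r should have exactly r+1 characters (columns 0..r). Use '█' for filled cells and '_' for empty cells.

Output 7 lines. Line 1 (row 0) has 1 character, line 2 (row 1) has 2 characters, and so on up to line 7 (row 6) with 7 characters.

Answer: █
██
█_█
████
█___█
██__██
█_█_█_█

Derivation:
r0=0: █
r1=1: ██
r2=10: █_█
r3=11: ████
r4=100: █___█
r5=101: ██__██
r6=110: █_█_█_█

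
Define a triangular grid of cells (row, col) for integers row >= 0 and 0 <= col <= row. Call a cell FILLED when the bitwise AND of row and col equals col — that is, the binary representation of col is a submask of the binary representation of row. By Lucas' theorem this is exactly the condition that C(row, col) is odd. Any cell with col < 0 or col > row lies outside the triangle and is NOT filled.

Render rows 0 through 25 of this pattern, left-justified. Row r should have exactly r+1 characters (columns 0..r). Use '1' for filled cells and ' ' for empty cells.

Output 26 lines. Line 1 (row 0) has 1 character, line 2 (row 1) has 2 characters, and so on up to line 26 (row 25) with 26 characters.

r0=0: 1
r1=1: 11
r2=10: 1 1
r3=11: 1111
r4=100: 1   1
r5=101: 11  11
r6=110: 1 1 1 1
r7=111: 11111111
r8=1000: 1       1
r9=1001: 11      11
r10=1010: 1 1     1 1
r11=1011: 1111    1111
r12=1100: 1   1   1   1
r13=1101: 11  11  11  11
r14=1110: 1 1 1 1 1 1 1 1
r15=1111: 1111111111111111
r16=10000: 1               1
r17=10001: 11              11
r18=10010: 1 1             1 1
r19=10011: 1111            1111
r20=10100: 1   1           1   1
r21=10101: 11  11          11  11
r22=10110: 1 1 1 1         1 1 1 1
r23=10111: 11111111        11111111
r24=11000: 1       1       1       1
r25=11001: 11      11      11      11

Answer: 1
11
1 1
1111
1   1
11  11
1 1 1 1
11111111
1       1
11      11
1 1     1 1
1111    1111
1   1   1   1
11  11  11  11
1 1 1 1 1 1 1 1
1111111111111111
1               1
11              11
1 1             1 1
1111            1111
1   1           1   1
11  11          11  11
1 1 1 1         1 1 1 1
11111111        11111111
1       1       1       1
11      11      11      11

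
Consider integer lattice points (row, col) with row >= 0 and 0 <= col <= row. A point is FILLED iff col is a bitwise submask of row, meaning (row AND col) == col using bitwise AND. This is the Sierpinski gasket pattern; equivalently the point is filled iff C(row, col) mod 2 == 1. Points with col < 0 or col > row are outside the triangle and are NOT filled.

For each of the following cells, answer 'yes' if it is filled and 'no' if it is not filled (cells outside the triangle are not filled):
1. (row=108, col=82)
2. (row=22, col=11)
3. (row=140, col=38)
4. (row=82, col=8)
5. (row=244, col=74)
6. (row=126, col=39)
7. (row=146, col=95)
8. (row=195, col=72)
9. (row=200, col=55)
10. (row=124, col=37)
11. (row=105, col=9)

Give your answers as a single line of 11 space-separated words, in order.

(108,82): row=0b1101100, col=0b1010010, row AND col = 0b1000000 = 64; 64 != 82 -> empty
(22,11): row=0b10110, col=0b1011, row AND col = 0b10 = 2; 2 != 11 -> empty
(140,38): row=0b10001100, col=0b100110, row AND col = 0b100 = 4; 4 != 38 -> empty
(82,8): row=0b1010010, col=0b1000, row AND col = 0b0 = 0; 0 != 8 -> empty
(244,74): row=0b11110100, col=0b1001010, row AND col = 0b1000000 = 64; 64 != 74 -> empty
(126,39): row=0b1111110, col=0b100111, row AND col = 0b100110 = 38; 38 != 39 -> empty
(146,95): row=0b10010010, col=0b1011111, row AND col = 0b10010 = 18; 18 != 95 -> empty
(195,72): row=0b11000011, col=0b1001000, row AND col = 0b1000000 = 64; 64 != 72 -> empty
(200,55): row=0b11001000, col=0b110111, row AND col = 0b0 = 0; 0 != 55 -> empty
(124,37): row=0b1111100, col=0b100101, row AND col = 0b100100 = 36; 36 != 37 -> empty
(105,9): row=0b1101001, col=0b1001, row AND col = 0b1001 = 9; 9 == 9 -> filled

Answer: no no no no no no no no no no yes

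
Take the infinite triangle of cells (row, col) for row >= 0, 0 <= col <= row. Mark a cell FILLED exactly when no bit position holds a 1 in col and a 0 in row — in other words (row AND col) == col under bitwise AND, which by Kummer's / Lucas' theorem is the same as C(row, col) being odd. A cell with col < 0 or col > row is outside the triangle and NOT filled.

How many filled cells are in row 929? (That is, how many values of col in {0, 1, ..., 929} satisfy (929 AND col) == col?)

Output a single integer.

929 in binary = 1110100001
popcount(929) = number of 1-bits in 1110100001 = 5
A col c satisfies (929 AND c) == c iff every set bit of c is also set in 929; each of the 5 set bits of 929 can independently be on or off in c.
count = 2^5 = 32

Answer: 32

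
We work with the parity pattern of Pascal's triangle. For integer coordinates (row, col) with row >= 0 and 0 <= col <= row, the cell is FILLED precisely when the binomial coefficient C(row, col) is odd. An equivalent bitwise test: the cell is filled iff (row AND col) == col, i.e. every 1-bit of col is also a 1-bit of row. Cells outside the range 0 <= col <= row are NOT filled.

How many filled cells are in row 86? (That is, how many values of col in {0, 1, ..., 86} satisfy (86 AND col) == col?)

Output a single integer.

86 in binary = 1010110
popcount(86) = number of 1-bits in 1010110 = 4
A col c satisfies (86 AND c) == c iff every set bit of c is also set in 86; each of the 4 set bits of 86 can independently be on or off in c.
count = 2^4 = 16

Answer: 16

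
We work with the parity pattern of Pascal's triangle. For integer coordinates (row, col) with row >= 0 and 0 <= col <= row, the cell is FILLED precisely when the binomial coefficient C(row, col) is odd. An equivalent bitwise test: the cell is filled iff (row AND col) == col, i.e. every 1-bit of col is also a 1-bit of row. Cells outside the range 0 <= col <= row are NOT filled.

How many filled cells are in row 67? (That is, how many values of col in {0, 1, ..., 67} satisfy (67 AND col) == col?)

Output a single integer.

67 in binary = 1000011
popcount(67) = number of 1-bits in 1000011 = 3
A col c satisfies (67 AND c) == c iff every set bit of c is also set in 67; each of the 3 set bits of 67 can independently be on or off in c.
count = 2^3 = 8

Answer: 8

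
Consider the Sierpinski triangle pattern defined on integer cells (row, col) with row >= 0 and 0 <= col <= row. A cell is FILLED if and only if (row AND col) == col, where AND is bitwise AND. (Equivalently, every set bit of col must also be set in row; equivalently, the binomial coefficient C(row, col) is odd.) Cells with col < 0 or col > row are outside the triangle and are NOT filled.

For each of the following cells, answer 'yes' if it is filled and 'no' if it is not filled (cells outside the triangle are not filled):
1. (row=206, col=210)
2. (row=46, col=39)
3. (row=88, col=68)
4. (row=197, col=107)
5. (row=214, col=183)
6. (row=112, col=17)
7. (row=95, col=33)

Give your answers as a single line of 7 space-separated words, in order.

(206,210): col outside [0, 206] -> not filled
(46,39): row=0b101110, col=0b100111, row AND col = 0b100110 = 38; 38 != 39 -> empty
(88,68): row=0b1011000, col=0b1000100, row AND col = 0b1000000 = 64; 64 != 68 -> empty
(197,107): row=0b11000101, col=0b1101011, row AND col = 0b1000001 = 65; 65 != 107 -> empty
(214,183): row=0b11010110, col=0b10110111, row AND col = 0b10010110 = 150; 150 != 183 -> empty
(112,17): row=0b1110000, col=0b10001, row AND col = 0b10000 = 16; 16 != 17 -> empty
(95,33): row=0b1011111, col=0b100001, row AND col = 0b1 = 1; 1 != 33 -> empty

Answer: no no no no no no no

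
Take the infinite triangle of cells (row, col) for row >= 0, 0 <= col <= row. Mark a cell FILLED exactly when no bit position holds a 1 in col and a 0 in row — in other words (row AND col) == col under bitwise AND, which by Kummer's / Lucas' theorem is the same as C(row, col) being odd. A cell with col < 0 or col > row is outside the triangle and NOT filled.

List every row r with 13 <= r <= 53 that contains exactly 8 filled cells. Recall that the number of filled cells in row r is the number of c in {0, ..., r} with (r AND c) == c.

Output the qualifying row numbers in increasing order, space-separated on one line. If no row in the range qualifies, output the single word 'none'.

Answer: 13 14 19 21 22 25 26 28 35 37 38 41 42 44 49 50 52

Derivation:
Row r has 2^popcount(r) filled cells, so we need popcount(r) = log2(8) = 3.
Scan r = 13..53 and keep those with exactly 3 one-bits:
r=13=1101 popcount=3 -> KEEP
r=14=1110 popcount=3 -> KEEP
r=15=1111 popcount=4 -> skip
r=16=10000 popcount=1 -> skip
r=17=10001 popcount=2 -> skip
r=18=10010 popcount=2 -> skip
r=19=10011 popcount=3 -> KEEP
r=20=10100 popcount=2 -> skip
r=21=10101 popcount=3 -> KEEP
r=22=10110 popcount=3 -> KEEP
r=23=10111 popcount=4 -> skip
r=24=11000 popcount=2 -> skip
r=25=11001 popcount=3 -> KEEP
r=26=11010 popcount=3 -> KEEP
r=27=11011 popcount=4 -> skip
r=28=11100 popcount=3 -> KEEP
r=29=11101 popcount=4 -> skip
r=30=11110 popcount=4 -> skip
r=31=11111 popcount=5 -> skip
r=32=100000 popcount=1 -> skip
r=33=100001 popcount=2 -> skip
r=34=100010 popcount=2 -> skip
r=35=100011 popcount=3 -> KEEP
r=36=100100 popcount=2 -> skip
r=37=100101 popcount=3 -> KEEP
r=38=100110 popcount=3 -> KEEP
r=39=100111 popcount=4 -> skip
r=40=101000 popcount=2 -> skip
r=41=101001 popcount=3 -> KEEP
r=42=101010 popcount=3 -> KEEP
r=43=101011 popcount=4 -> skip
r=44=101100 popcount=3 -> KEEP
r=45=101101 popcount=4 -> skip
r=46=101110 popcount=4 -> skip
r=47=101111 popcount=5 -> skip
r=48=110000 popcount=2 -> skip
r=49=110001 popcount=3 -> KEEP
r=50=110010 popcount=3 -> KEEP
r=51=110011 popcount=4 -> skip
r=52=110100 popcount=3 -> KEEP
r=53=110101 popcount=4 -> skip
Kept rows: 13 14 19 21 22 25 26 28 35 37 38 41 42 44 49 50 52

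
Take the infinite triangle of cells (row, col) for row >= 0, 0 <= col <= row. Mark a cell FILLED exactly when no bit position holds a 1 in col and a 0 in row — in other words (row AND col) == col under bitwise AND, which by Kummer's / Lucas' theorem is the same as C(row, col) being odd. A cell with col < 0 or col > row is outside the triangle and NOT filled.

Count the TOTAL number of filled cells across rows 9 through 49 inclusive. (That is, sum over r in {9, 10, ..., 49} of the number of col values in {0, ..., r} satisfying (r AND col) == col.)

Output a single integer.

r9=1001 pc2: +4 =4
r10=1010 pc2: +4 =8
r11=1011 pc3: +8 =16
r12=1100 pc2: +4 =20
r13=1101 pc3: +8 =28
r14=1110 pc3: +8 =36
r15=1111 pc4: +16 =52
r16=10000 pc1: +2 =54
r17=10001 pc2: +4 =58
r18=10010 pc2: +4 =62
r19=10011 pc3: +8 =70
r20=10100 pc2: +4 =74
r21=10101 pc3: +8 =82
r22=10110 pc3: +8 =90
r23=10111 pc4: +16 =106
r24=11000 pc2: +4 =110
r25=11001 pc3: +8 =118
r26=11010 pc3: +8 =126
r27=11011 pc4: +16 =142
r28=11100 pc3: +8 =150
r29=11101 pc4: +16 =166
r30=11110 pc4: +16 =182
r31=11111 pc5: +32 =214
r32=100000 pc1: +2 =216
r33=100001 pc2: +4 =220
r34=100010 pc2: +4 =224
r35=100011 pc3: +8 =232
r36=100100 pc2: +4 =236
r37=100101 pc3: +8 =244
r38=100110 pc3: +8 =252
r39=100111 pc4: +16 =268
r40=101000 pc2: +4 =272
r41=101001 pc3: +8 =280
r42=101010 pc3: +8 =288
r43=101011 pc4: +16 =304
r44=101100 pc3: +8 =312
r45=101101 pc4: +16 =328
r46=101110 pc4: +16 =344
r47=101111 pc5: +32 =376
r48=110000 pc2: +4 =380
r49=110001 pc3: +8 =388

Answer: 388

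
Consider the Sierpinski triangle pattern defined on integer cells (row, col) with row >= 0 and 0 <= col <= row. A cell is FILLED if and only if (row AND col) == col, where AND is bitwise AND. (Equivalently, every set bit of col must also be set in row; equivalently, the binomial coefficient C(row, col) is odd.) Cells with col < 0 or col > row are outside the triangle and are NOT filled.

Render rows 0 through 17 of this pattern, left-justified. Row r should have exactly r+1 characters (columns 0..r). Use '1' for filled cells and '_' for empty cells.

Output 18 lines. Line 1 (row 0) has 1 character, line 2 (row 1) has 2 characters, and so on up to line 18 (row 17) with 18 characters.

r0=0: 1
r1=1: 11
r2=10: 1_1
r3=11: 1111
r4=100: 1___1
r5=101: 11__11
r6=110: 1_1_1_1
r7=111: 11111111
r8=1000: 1_______1
r9=1001: 11______11
r10=1010: 1_1_____1_1
r11=1011: 1111____1111
r12=1100: 1___1___1___1
r13=1101: 11__11__11__11
r14=1110: 1_1_1_1_1_1_1_1
r15=1111: 1111111111111111
r16=10000: 1_______________1
r17=10001: 11______________11

Answer: 1
11
1_1
1111
1___1
11__11
1_1_1_1
11111111
1_______1
11______11
1_1_____1_1
1111____1111
1___1___1___1
11__11__11__11
1_1_1_1_1_1_1_1
1111111111111111
1_______________1
11______________11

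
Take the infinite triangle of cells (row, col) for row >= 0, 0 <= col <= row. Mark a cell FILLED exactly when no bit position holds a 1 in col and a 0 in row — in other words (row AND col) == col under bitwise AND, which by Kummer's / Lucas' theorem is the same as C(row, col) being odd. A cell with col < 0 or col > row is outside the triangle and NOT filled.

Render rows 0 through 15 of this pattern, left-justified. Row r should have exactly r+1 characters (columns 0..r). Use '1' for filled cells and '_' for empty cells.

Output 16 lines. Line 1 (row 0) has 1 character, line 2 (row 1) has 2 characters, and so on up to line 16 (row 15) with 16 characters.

Answer: 1
11
1_1
1111
1___1
11__11
1_1_1_1
11111111
1_______1
11______11
1_1_____1_1
1111____1111
1___1___1___1
11__11__11__11
1_1_1_1_1_1_1_1
1111111111111111

Derivation:
r0=0: 1
r1=1: 11
r2=10: 1_1
r3=11: 1111
r4=100: 1___1
r5=101: 11__11
r6=110: 1_1_1_1
r7=111: 11111111
r8=1000: 1_______1
r9=1001: 11______11
r10=1010: 1_1_____1_1
r11=1011: 1111____1111
r12=1100: 1___1___1___1
r13=1101: 11__11__11__11
r14=1110: 1_1_1_1_1_1_1_1
r15=1111: 1111111111111111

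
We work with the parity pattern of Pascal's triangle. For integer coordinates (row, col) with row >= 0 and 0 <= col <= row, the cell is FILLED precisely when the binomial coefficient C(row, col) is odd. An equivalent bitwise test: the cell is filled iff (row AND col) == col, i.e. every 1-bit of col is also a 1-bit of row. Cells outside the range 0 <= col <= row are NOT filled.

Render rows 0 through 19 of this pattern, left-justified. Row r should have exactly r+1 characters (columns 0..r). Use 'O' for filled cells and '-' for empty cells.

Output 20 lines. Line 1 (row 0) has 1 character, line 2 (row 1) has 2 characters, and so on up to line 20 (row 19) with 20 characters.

Answer: O
OO
O-O
OOOO
O---O
OO--OO
O-O-O-O
OOOOOOOO
O-------O
OO------OO
O-O-----O-O
OOOO----OOOO
O---O---O---O
OO--OO--OO--OO
O-O-O-O-O-O-O-O
OOOOOOOOOOOOOOOO
O---------------O
OO--------------OO
O-O-------------O-O
OOOO------------OOOO

Derivation:
r0=0: O
r1=1: OO
r2=10: O-O
r3=11: OOOO
r4=100: O---O
r5=101: OO--OO
r6=110: O-O-O-O
r7=111: OOOOOOOO
r8=1000: O-------O
r9=1001: OO------OO
r10=1010: O-O-----O-O
r11=1011: OOOO----OOOO
r12=1100: O---O---O---O
r13=1101: OO--OO--OO--OO
r14=1110: O-O-O-O-O-O-O-O
r15=1111: OOOOOOOOOOOOOOOO
r16=10000: O---------------O
r17=10001: OO--------------OO
r18=10010: O-O-------------O-O
r19=10011: OOOO------------OOOO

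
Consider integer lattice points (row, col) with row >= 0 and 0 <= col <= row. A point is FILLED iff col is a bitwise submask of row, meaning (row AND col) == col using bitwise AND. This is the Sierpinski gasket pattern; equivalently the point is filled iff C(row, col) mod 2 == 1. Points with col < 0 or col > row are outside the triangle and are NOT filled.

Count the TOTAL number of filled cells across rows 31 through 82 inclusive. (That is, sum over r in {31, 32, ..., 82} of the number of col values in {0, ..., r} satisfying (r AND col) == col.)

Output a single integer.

Answer: 700

Derivation:
r31=11111 pc5: +32 =32
r32=100000 pc1: +2 =34
r33=100001 pc2: +4 =38
r34=100010 pc2: +4 =42
r35=100011 pc3: +8 =50
r36=100100 pc2: +4 =54
r37=100101 pc3: +8 =62
r38=100110 pc3: +8 =70
r39=100111 pc4: +16 =86
r40=101000 pc2: +4 =90
r41=101001 pc3: +8 =98
r42=101010 pc3: +8 =106
r43=101011 pc4: +16 =122
r44=101100 pc3: +8 =130
r45=101101 pc4: +16 =146
r46=101110 pc4: +16 =162
r47=101111 pc5: +32 =194
r48=110000 pc2: +4 =198
r49=110001 pc3: +8 =206
r50=110010 pc3: +8 =214
r51=110011 pc4: +16 =230
r52=110100 pc3: +8 =238
r53=110101 pc4: +16 =254
r54=110110 pc4: +16 =270
r55=110111 pc5: +32 =302
r56=111000 pc3: +8 =310
r57=111001 pc4: +16 =326
r58=111010 pc4: +16 =342
r59=111011 pc5: +32 =374
r60=111100 pc4: +16 =390
r61=111101 pc5: +32 =422
r62=111110 pc5: +32 =454
r63=111111 pc6: +64 =518
r64=1000000 pc1: +2 =520
r65=1000001 pc2: +4 =524
r66=1000010 pc2: +4 =528
r67=1000011 pc3: +8 =536
r68=1000100 pc2: +4 =540
r69=1000101 pc3: +8 =548
r70=1000110 pc3: +8 =556
r71=1000111 pc4: +16 =572
r72=1001000 pc2: +4 =576
r73=1001001 pc3: +8 =584
r74=1001010 pc3: +8 =592
r75=1001011 pc4: +16 =608
r76=1001100 pc3: +8 =616
r77=1001101 pc4: +16 =632
r78=1001110 pc4: +16 =648
r79=1001111 pc5: +32 =680
r80=1010000 pc2: +4 =684
r81=1010001 pc3: +8 =692
r82=1010010 pc3: +8 =700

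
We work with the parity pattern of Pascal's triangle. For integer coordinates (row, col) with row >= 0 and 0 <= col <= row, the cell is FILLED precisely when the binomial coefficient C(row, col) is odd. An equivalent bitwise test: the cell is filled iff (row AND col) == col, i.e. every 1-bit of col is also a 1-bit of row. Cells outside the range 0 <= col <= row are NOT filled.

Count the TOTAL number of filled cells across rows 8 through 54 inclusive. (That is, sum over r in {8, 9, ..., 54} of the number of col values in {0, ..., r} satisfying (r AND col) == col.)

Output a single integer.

r8=1000 pc1: +2 =2
r9=1001 pc2: +4 =6
r10=1010 pc2: +4 =10
r11=1011 pc3: +8 =18
r12=1100 pc2: +4 =22
r13=1101 pc3: +8 =30
r14=1110 pc3: +8 =38
r15=1111 pc4: +16 =54
r16=10000 pc1: +2 =56
r17=10001 pc2: +4 =60
r18=10010 pc2: +4 =64
r19=10011 pc3: +8 =72
r20=10100 pc2: +4 =76
r21=10101 pc3: +8 =84
r22=10110 pc3: +8 =92
r23=10111 pc4: +16 =108
r24=11000 pc2: +4 =112
r25=11001 pc3: +8 =120
r26=11010 pc3: +8 =128
r27=11011 pc4: +16 =144
r28=11100 pc3: +8 =152
r29=11101 pc4: +16 =168
r30=11110 pc4: +16 =184
r31=11111 pc5: +32 =216
r32=100000 pc1: +2 =218
r33=100001 pc2: +4 =222
r34=100010 pc2: +4 =226
r35=100011 pc3: +8 =234
r36=100100 pc2: +4 =238
r37=100101 pc3: +8 =246
r38=100110 pc3: +8 =254
r39=100111 pc4: +16 =270
r40=101000 pc2: +4 =274
r41=101001 pc3: +8 =282
r42=101010 pc3: +8 =290
r43=101011 pc4: +16 =306
r44=101100 pc3: +8 =314
r45=101101 pc4: +16 =330
r46=101110 pc4: +16 =346
r47=101111 pc5: +32 =378
r48=110000 pc2: +4 =382
r49=110001 pc3: +8 =390
r50=110010 pc3: +8 =398
r51=110011 pc4: +16 =414
r52=110100 pc3: +8 =422
r53=110101 pc4: +16 =438
r54=110110 pc4: +16 =454

Answer: 454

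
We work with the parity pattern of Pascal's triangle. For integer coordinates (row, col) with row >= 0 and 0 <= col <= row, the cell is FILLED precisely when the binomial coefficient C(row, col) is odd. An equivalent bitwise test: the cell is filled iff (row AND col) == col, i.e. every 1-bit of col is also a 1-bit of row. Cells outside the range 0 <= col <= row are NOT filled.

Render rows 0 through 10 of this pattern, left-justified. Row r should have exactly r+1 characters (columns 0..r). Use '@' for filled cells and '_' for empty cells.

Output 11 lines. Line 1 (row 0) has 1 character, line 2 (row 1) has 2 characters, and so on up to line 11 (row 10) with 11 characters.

r0=0: @
r1=1: @@
r2=10: @_@
r3=11: @@@@
r4=100: @___@
r5=101: @@__@@
r6=110: @_@_@_@
r7=111: @@@@@@@@
r8=1000: @_______@
r9=1001: @@______@@
r10=1010: @_@_____@_@

Answer: @
@@
@_@
@@@@
@___@
@@__@@
@_@_@_@
@@@@@@@@
@_______@
@@______@@
@_@_____@_@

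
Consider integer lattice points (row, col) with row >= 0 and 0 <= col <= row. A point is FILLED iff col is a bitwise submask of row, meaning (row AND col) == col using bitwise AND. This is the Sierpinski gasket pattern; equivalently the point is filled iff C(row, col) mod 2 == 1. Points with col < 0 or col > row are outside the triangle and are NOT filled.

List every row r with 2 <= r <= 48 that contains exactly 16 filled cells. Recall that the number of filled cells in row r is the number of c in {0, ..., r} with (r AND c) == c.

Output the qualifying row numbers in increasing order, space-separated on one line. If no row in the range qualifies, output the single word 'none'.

Row r has 2^popcount(r) filled cells, so we need popcount(r) = log2(16) = 4.
Scan r = 2..48 and keep those with exactly 4 one-bits:
r=2=10 popcount=1 -> skip
r=3=11 popcount=2 -> skip
r=4=100 popcount=1 -> skip
r=5=101 popcount=2 -> skip
r=6=110 popcount=2 -> skip
r=7=111 popcount=3 -> skip
r=8=1000 popcount=1 -> skip
r=9=1001 popcount=2 -> skip
r=10=1010 popcount=2 -> skip
r=11=1011 popcount=3 -> skip
r=12=1100 popcount=2 -> skip
r=13=1101 popcount=3 -> skip
r=14=1110 popcount=3 -> skip
r=15=1111 popcount=4 -> KEEP
r=16=10000 popcount=1 -> skip
r=17=10001 popcount=2 -> skip
r=18=10010 popcount=2 -> skip
r=19=10011 popcount=3 -> skip
r=20=10100 popcount=2 -> skip
r=21=10101 popcount=3 -> skip
r=22=10110 popcount=3 -> skip
r=23=10111 popcount=4 -> KEEP
r=24=11000 popcount=2 -> skip
r=25=11001 popcount=3 -> skip
r=26=11010 popcount=3 -> skip
r=27=11011 popcount=4 -> KEEP
r=28=11100 popcount=3 -> skip
r=29=11101 popcount=4 -> KEEP
r=30=11110 popcount=4 -> KEEP
r=31=11111 popcount=5 -> skip
r=32=100000 popcount=1 -> skip
r=33=100001 popcount=2 -> skip
r=34=100010 popcount=2 -> skip
r=35=100011 popcount=3 -> skip
r=36=100100 popcount=2 -> skip
r=37=100101 popcount=3 -> skip
r=38=100110 popcount=3 -> skip
r=39=100111 popcount=4 -> KEEP
r=40=101000 popcount=2 -> skip
r=41=101001 popcount=3 -> skip
r=42=101010 popcount=3 -> skip
r=43=101011 popcount=4 -> KEEP
r=44=101100 popcount=3 -> skip
r=45=101101 popcount=4 -> KEEP
r=46=101110 popcount=4 -> KEEP
r=47=101111 popcount=5 -> skip
r=48=110000 popcount=2 -> skip
Kept rows: 15 23 27 29 30 39 43 45 46

Answer: 15 23 27 29 30 39 43 45 46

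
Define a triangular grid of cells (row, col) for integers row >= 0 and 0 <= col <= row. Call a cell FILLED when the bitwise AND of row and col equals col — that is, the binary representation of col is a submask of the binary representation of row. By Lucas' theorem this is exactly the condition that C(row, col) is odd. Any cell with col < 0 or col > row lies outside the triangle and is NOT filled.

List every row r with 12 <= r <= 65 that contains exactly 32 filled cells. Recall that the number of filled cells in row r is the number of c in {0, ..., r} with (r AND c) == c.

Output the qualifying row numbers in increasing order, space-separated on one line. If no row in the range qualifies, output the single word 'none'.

Row r has 2^popcount(r) filled cells, so we need popcount(r) = log2(32) = 5.
Scan r = 12..65 and keep those with exactly 5 one-bits:
r=12=1100 popcount=2 -> skip
r=13=1101 popcount=3 -> skip
r=14=1110 popcount=3 -> skip
r=15=1111 popcount=4 -> skip
r=16=10000 popcount=1 -> skip
r=17=10001 popcount=2 -> skip
r=18=10010 popcount=2 -> skip
r=19=10011 popcount=3 -> skip
r=20=10100 popcount=2 -> skip
r=21=10101 popcount=3 -> skip
r=22=10110 popcount=3 -> skip
r=23=10111 popcount=4 -> skip
r=24=11000 popcount=2 -> skip
r=25=11001 popcount=3 -> skip
r=26=11010 popcount=3 -> skip
r=27=11011 popcount=4 -> skip
r=28=11100 popcount=3 -> skip
r=29=11101 popcount=4 -> skip
r=30=11110 popcount=4 -> skip
r=31=11111 popcount=5 -> KEEP
r=32=100000 popcount=1 -> skip
r=33=100001 popcount=2 -> skip
r=34=100010 popcount=2 -> skip
r=35=100011 popcount=3 -> skip
r=36=100100 popcount=2 -> skip
r=37=100101 popcount=3 -> skip
r=38=100110 popcount=3 -> skip
r=39=100111 popcount=4 -> skip
r=40=101000 popcount=2 -> skip
r=41=101001 popcount=3 -> skip
r=42=101010 popcount=3 -> skip
r=43=101011 popcount=4 -> skip
r=44=101100 popcount=3 -> skip
r=45=101101 popcount=4 -> skip
r=46=101110 popcount=4 -> skip
r=47=101111 popcount=5 -> KEEP
r=48=110000 popcount=2 -> skip
r=49=110001 popcount=3 -> skip
r=50=110010 popcount=3 -> skip
r=51=110011 popcount=4 -> skip
r=52=110100 popcount=3 -> skip
r=53=110101 popcount=4 -> skip
r=54=110110 popcount=4 -> skip
r=55=110111 popcount=5 -> KEEP
r=56=111000 popcount=3 -> skip
r=57=111001 popcount=4 -> skip
r=58=111010 popcount=4 -> skip
r=59=111011 popcount=5 -> KEEP
r=60=111100 popcount=4 -> skip
r=61=111101 popcount=5 -> KEEP
r=62=111110 popcount=5 -> KEEP
r=63=111111 popcount=6 -> skip
r=64=1000000 popcount=1 -> skip
r=65=1000001 popcount=2 -> skip
Kept rows: 31 47 55 59 61 62

Answer: 31 47 55 59 61 62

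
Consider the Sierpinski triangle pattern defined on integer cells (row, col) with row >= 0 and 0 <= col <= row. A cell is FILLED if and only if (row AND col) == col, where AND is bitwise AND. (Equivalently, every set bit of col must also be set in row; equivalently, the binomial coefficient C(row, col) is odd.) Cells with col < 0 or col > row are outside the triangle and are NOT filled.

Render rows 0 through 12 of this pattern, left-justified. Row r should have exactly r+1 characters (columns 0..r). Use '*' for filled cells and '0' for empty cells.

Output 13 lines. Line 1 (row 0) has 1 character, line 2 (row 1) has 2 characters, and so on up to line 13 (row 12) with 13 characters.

r0=0: *
r1=1: **
r2=10: *0*
r3=11: ****
r4=100: *000*
r5=101: **00**
r6=110: *0*0*0*
r7=111: ********
r8=1000: *0000000*
r9=1001: **000000**
r10=1010: *0*00000*0*
r11=1011: ****0000****
r12=1100: *000*000*000*

Answer: *
**
*0*
****
*000*
**00**
*0*0*0*
********
*0000000*
**000000**
*0*00000*0*
****0000****
*000*000*000*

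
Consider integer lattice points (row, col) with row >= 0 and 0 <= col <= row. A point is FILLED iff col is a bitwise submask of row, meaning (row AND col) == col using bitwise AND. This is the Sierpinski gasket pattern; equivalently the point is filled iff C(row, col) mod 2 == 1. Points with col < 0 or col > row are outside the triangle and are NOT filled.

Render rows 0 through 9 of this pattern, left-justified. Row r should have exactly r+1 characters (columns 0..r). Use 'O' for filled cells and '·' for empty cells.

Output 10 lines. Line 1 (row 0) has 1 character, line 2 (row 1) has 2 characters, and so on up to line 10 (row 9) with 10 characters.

r0=0: O
r1=1: OO
r2=10: O·O
r3=11: OOOO
r4=100: O···O
r5=101: OO··OO
r6=110: O·O·O·O
r7=111: OOOOOOOO
r8=1000: O·······O
r9=1001: OO······OO

Answer: O
OO
O·O
OOOO
O···O
OO··OO
O·O·O·O
OOOOOOOO
O·······O
OO······OO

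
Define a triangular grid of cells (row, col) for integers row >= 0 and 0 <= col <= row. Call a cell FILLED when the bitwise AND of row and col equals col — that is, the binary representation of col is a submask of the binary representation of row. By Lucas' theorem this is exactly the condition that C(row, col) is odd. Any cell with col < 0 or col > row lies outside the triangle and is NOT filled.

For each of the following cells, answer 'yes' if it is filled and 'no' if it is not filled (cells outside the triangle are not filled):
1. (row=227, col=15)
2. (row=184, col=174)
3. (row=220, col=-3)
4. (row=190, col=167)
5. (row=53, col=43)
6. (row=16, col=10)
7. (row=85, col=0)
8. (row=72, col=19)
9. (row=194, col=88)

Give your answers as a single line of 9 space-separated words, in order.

Answer: no no no no no no yes no no

Derivation:
(227,15): row=0b11100011, col=0b1111, row AND col = 0b11 = 3; 3 != 15 -> empty
(184,174): row=0b10111000, col=0b10101110, row AND col = 0b10101000 = 168; 168 != 174 -> empty
(220,-3): col outside [0, 220] -> not filled
(190,167): row=0b10111110, col=0b10100111, row AND col = 0b10100110 = 166; 166 != 167 -> empty
(53,43): row=0b110101, col=0b101011, row AND col = 0b100001 = 33; 33 != 43 -> empty
(16,10): row=0b10000, col=0b1010, row AND col = 0b0 = 0; 0 != 10 -> empty
(85,0): row=0b1010101, col=0b0, row AND col = 0b0 = 0; 0 == 0 -> filled
(72,19): row=0b1001000, col=0b10011, row AND col = 0b0 = 0; 0 != 19 -> empty
(194,88): row=0b11000010, col=0b1011000, row AND col = 0b1000000 = 64; 64 != 88 -> empty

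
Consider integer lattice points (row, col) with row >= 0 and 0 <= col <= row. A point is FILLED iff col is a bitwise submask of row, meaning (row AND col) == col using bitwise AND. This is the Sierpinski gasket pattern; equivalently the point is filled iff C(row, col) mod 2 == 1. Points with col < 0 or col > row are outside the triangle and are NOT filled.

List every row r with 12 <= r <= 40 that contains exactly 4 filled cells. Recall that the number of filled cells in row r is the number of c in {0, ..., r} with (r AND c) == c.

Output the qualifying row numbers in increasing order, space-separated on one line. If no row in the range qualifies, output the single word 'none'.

Answer: 12 17 18 20 24 33 34 36 40

Derivation:
Row r has 2^popcount(r) filled cells, so we need popcount(r) = log2(4) = 2.
Scan r = 12..40 and keep those with exactly 2 one-bits:
r=12=1100 popcount=2 -> KEEP
r=13=1101 popcount=3 -> skip
r=14=1110 popcount=3 -> skip
r=15=1111 popcount=4 -> skip
r=16=10000 popcount=1 -> skip
r=17=10001 popcount=2 -> KEEP
r=18=10010 popcount=2 -> KEEP
r=19=10011 popcount=3 -> skip
r=20=10100 popcount=2 -> KEEP
r=21=10101 popcount=3 -> skip
r=22=10110 popcount=3 -> skip
r=23=10111 popcount=4 -> skip
r=24=11000 popcount=2 -> KEEP
r=25=11001 popcount=3 -> skip
r=26=11010 popcount=3 -> skip
r=27=11011 popcount=4 -> skip
r=28=11100 popcount=3 -> skip
r=29=11101 popcount=4 -> skip
r=30=11110 popcount=4 -> skip
r=31=11111 popcount=5 -> skip
r=32=100000 popcount=1 -> skip
r=33=100001 popcount=2 -> KEEP
r=34=100010 popcount=2 -> KEEP
r=35=100011 popcount=3 -> skip
r=36=100100 popcount=2 -> KEEP
r=37=100101 popcount=3 -> skip
r=38=100110 popcount=3 -> skip
r=39=100111 popcount=4 -> skip
r=40=101000 popcount=2 -> KEEP
Kept rows: 12 17 18 20 24 33 34 36 40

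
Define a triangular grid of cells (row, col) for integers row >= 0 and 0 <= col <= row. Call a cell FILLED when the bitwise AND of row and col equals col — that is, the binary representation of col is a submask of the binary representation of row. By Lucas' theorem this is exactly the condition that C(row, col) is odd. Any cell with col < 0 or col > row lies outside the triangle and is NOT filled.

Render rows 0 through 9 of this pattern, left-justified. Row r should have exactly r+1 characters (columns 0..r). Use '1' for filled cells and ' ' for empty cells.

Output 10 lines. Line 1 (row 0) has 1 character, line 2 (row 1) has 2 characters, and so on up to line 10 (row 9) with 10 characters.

Answer: 1
11
1 1
1111
1   1
11  11
1 1 1 1
11111111
1       1
11      11

Derivation:
r0=0: 1
r1=1: 11
r2=10: 1 1
r3=11: 1111
r4=100: 1   1
r5=101: 11  11
r6=110: 1 1 1 1
r7=111: 11111111
r8=1000: 1       1
r9=1001: 11      11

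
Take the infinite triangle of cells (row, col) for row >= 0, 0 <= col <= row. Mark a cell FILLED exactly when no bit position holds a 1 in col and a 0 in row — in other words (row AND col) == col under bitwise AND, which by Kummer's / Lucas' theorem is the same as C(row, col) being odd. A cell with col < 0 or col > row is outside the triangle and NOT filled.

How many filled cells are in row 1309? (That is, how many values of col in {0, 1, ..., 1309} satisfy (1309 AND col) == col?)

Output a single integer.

1309 in binary = 10100011101
popcount(1309) = number of 1-bits in 10100011101 = 6
A col c satisfies (1309 AND c) == c iff every set bit of c is also set in 1309; each of the 6 set bits of 1309 can independently be on or off in c.
count = 2^6 = 64

Answer: 64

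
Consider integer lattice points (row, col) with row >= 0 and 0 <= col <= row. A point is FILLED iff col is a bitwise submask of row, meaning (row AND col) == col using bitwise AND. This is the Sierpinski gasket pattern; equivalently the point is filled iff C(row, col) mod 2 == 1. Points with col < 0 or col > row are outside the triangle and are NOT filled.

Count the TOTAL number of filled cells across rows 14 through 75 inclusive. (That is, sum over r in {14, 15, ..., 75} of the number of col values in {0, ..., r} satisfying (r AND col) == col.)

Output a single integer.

Answer: 762

Derivation:
r14=1110 pc3: +8 =8
r15=1111 pc4: +16 =24
r16=10000 pc1: +2 =26
r17=10001 pc2: +4 =30
r18=10010 pc2: +4 =34
r19=10011 pc3: +8 =42
r20=10100 pc2: +4 =46
r21=10101 pc3: +8 =54
r22=10110 pc3: +8 =62
r23=10111 pc4: +16 =78
r24=11000 pc2: +4 =82
r25=11001 pc3: +8 =90
r26=11010 pc3: +8 =98
r27=11011 pc4: +16 =114
r28=11100 pc3: +8 =122
r29=11101 pc4: +16 =138
r30=11110 pc4: +16 =154
r31=11111 pc5: +32 =186
r32=100000 pc1: +2 =188
r33=100001 pc2: +4 =192
r34=100010 pc2: +4 =196
r35=100011 pc3: +8 =204
r36=100100 pc2: +4 =208
r37=100101 pc3: +8 =216
r38=100110 pc3: +8 =224
r39=100111 pc4: +16 =240
r40=101000 pc2: +4 =244
r41=101001 pc3: +8 =252
r42=101010 pc3: +8 =260
r43=101011 pc4: +16 =276
r44=101100 pc3: +8 =284
r45=101101 pc4: +16 =300
r46=101110 pc4: +16 =316
r47=101111 pc5: +32 =348
r48=110000 pc2: +4 =352
r49=110001 pc3: +8 =360
r50=110010 pc3: +8 =368
r51=110011 pc4: +16 =384
r52=110100 pc3: +8 =392
r53=110101 pc4: +16 =408
r54=110110 pc4: +16 =424
r55=110111 pc5: +32 =456
r56=111000 pc3: +8 =464
r57=111001 pc4: +16 =480
r58=111010 pc4: +16 =496
r59=111011 pc5: +32 =528
r60=111100 pc4: +16 =544
r61=111101 pc5: +32 =576
r62=111110 pc5: +32 =608
r63=111111 pc6: +64 =672
r64=1000000 pc1: +2 =674
r65=1000001 pc2: +4 =678
r66=1000010 pc2: +4 =682
r67=1000011 pc3: +8 =690
r68=1000100 pc2: +4 =694
r69=1000101 pc3: +8 =702
r70=1000110 pc3: +8 =710
r71=1000111 pc4: +16 =726
r72=1001000 pc2: +4 =730
r73=1001001 pc3: +8 =738
r74=1001010 pc3: +8 =746
r75=1001011 pc4: +16 =762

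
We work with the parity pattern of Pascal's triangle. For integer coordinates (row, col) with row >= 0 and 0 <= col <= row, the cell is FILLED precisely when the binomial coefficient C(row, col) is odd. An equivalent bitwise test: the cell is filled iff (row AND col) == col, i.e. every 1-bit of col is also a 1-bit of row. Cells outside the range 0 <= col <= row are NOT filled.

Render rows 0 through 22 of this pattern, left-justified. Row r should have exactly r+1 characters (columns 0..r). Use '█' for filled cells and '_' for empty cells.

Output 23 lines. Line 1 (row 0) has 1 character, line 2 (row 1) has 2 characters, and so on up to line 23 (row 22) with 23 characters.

Answer: █
██
█_█
████
█___█
██__██
█_█_█_█
████████
█_______█
██______██
█_█_____█_█
████____████
█___█___█___█
██__██__██__██
█_█_█_█_█_█_█_█
████████████████
█_______________█
██______________██
█_█_____________█_█
████____________████
█___█___________█___█
██__██__________██__██
█_█_█_█_________█_█_█_█

Derivation:
r0=0: █
r1=1: ██
r2=10: █_█
r3=11: ████
r4=100: █___█
r5=101: ██__██
r6=110: █_█_█_█
r7=111: ████████
r8=1000: █_______█
r9=1001: ██______██
r10=1010: █_█_____█_█
r11=1011: ████____████
r12=1100: █___█___█___█
r13=1101: ██__██__██__██
r14=1110: █_█_█_█_█_█_█_█
r15=1111: ████████████████
r16=10000: █_______________█
r17=10001: ██______________██
r18=10010: █_█_____________█_█
r19=10011: ████____________████
r20=10100: █___█___________█___█
r21=10101: ██__██__________██__██
r22=10110: █_█_█_█_________█_█_█_█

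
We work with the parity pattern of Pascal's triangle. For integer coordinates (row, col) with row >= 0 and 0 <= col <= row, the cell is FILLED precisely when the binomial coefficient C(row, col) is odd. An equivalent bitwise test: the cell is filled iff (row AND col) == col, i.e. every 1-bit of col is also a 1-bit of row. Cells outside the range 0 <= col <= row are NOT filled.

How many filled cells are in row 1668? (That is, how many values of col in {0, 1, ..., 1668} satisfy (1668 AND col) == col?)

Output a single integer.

Answer: 16

Derivation:
1668 in binary = 11010000100
popcount(1668) = number of 1-bits in 11010000100 = 4
A col c satisfies (1668 AND c) == c iff every set bit of c is also set in 1668; each of the 4 set bits of 1668 can independently be on or off in c.
count = 2^4 = 16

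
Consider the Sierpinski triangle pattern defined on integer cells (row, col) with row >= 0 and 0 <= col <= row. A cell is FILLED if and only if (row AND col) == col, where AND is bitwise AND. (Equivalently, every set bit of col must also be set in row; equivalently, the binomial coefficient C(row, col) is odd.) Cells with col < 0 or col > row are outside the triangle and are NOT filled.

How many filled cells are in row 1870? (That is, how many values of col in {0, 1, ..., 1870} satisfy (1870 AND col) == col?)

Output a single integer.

Answer: 128

Derivation:
1870 in binary = 11101001110
popcount(1870) = number of 1-bits in 11101001110 = 7
A col c satisfies (1870 AND c) == c iff every set bit of c is also set in 1870; each of the 7 set bits of 1870 can independently be on or off in c.
count = 2^7 = 128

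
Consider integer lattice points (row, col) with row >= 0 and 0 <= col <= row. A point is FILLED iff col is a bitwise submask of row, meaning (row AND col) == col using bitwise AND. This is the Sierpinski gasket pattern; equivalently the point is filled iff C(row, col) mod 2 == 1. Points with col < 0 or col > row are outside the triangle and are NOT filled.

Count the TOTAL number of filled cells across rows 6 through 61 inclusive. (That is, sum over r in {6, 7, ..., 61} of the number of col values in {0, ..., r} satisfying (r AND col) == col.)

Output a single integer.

Answer: 618

Derivation:
r6=110 pc2: +4 =4
r7=111 pc3: +8 =12
r8=1000 pc1: +2 =14
r9=1001 pc2: +4 =18
r10=1010 pc2: +4 =22
r11=1011 pc3: +8 =30
r12=1100 pc2: +4 =34
r13=1101 pc3: +8 =42
r14=1110 pc3: +8 =50
r15=1111 pc4: +16 =66
r16=10000 pc1: +2 =68
r17=10001 pc2: +4 =72
r18=10010 pc2: +4 =76
r19=10011 pc3: +8 =84
r20=10100 pc2: +4 =88
r21=10101 pc3: +8 =96
r22=10110 pc3: +8 =104
r23=10111 pc4: +16 =120
r24=11000 pc2: +4 =124
r25=11001 pc3: +8 =132
r26=11010 pc3: +8 =140
r27=11011 pc4: +16 =156
r28=11100 pc3: +8 =164
r29=11101 pc4: +16 =180
r30=11110 pc4: +16 =196
r31=11111 pc5: +32 =228
r32=100000 pc1: +2 =230
r33=100001 pc2: +4 =234
r34=100010 pc2: +4 =238
r35=100011 pc3: +8 =246
r36=100100 pc2: +4 =250
r37=100101 pc3: +8 =258
r38=100110 pc3: +8 =266
r39=100111 pc4: +16 =282
r40=101000 pc2: +4 =286
r41=101001 pc3: +8 =294
r42=101010 pc3: +8 =302
r43=101011 pc4: +16 =318
r44=101100 pc3: +8 =326
r45=101101 pc4: +16 =342
r46=101110 pc4: +16 =358
r47=101111 pc5: +32 =390
r48=110000 pc2: +4 =394
r49=110001 pc3: +8 =402
r50=110010 pc3: +8 =410
r51=110011 pc4: +16 =426
r52=110100 pc3: +8 =434
r53=110101 pc4: +16 =450
r54=110110 pc4: +16 =466
r55=110111 pc5: +32 =498
r56=111000 pc3: +8 =506
r57=111001 pc4: +16 =522
r58=111010 pc4: +16 =538
r59=111011 pc5: +32 =570
r60=111100 pc4: +16 =586
r61=111101 pc5: +32 =618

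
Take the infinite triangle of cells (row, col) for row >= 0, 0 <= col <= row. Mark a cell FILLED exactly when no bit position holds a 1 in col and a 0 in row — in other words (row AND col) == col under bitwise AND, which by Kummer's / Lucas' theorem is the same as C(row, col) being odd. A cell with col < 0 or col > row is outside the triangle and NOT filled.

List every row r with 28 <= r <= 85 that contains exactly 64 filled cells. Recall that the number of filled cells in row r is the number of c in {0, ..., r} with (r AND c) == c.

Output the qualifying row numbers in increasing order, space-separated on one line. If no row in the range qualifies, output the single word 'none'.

Row r has 2^popcount(r) filled cells, so we need popcount(r) = log2(64) = 6.
Scan r = 28..85 and keep those with exactly 6 one-bits:
r=28=11100 popcount=3 -> skip
r=29=11101 popcount=4 -> skip
r=30=11110 popcount=4 -> skip
r=31=11111 popcount=5 -> skip
r=32=100000 popcount=1 -> skip
r=33=100001 popcount=2 -> skip
r=34=100010 popcount=2 -> skip
r=35=100011 popcount=3 -> skip
r=36=100100 popcount=2 -> skip
r=37=100101 popcount=3 -> skip
r=38=100110 popcount=3 -> skip
r=39=100111 popcount=4 -> skip
r=40=101000 popcount=2 -> skip
r=41=101001 popcount=3 -> skip
r=42=101010 popcount=3 -> skip
r=43=101011 popcount=4 -> skip
r=44=101100 popcount=3 -> skip
r=45=101101 popcount=4 -> skip
r=46=101110 popcount=4 -> skip
r=47=101111 popcount=5 -> skip
r=48=110000 popcount=2 -> skip
r=49=110001 popcount=3 -> skip
r=50=110010 popcount=3 -> skip
r=51=110011 popcount=4 -> skip
r=52=110100 popcount=3 -> skip
r=53=110101 popcount=4 -> skip
r=54=110110 popcount=4 -> skip
r=55=110111 popcount=5 -> skip
r=56=111000 popcount=3 -> skip
r=57=111001 popcount=4 -> skip
r=58=111010 popcount=4 -> skip
r=59=111011 popcount=5 -> skip
r=60=111100 popcount=4 -> skip
r=61=111101 popcount=5 -> skip
r=62=111110 popcount=5 -> skip
r=63=111111 popcount=6 -> KEEP
r=64=1000000 popcount=1 -> skip
r=65=1000001 popcount=2 -> skip
r=66=1000010 popcount=2 -> skip
r=67=1000011 popcount=3 -> skip
r=68=1000100 popcount=2 -> skip
r=69=1000101 popcount=3 -> skip
r=70=1000110 popcount=3 -> skip
r=71=1000111 popcount=4 -> skip
r=72=1001000 popcount=2 -> skip
r=73=1001001 popcount=3 -> skip
r=74=1001010 popcount=3 -> skip
r=75=1001011 popcount=4 -> skip
r=76=1001100 popcount=3 -> skip
r=77=1001101 popcount=4 -> skip
r=78=1001110 popcount=4 -> skip
r=79=1001111 popcount=5 -> skip
r=80=1010000 popcount=2 -> skip
r=81=1010001 popcount=3 -> skip
r=82=1010010 popcount=3 -> skip
r=83=1010011 popcount=4 -> skip
r=84=1010100 popcount=3 -> skip
r=85=1010101 popcount=4 -> skip
Kept rows: 63

Answer: 63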